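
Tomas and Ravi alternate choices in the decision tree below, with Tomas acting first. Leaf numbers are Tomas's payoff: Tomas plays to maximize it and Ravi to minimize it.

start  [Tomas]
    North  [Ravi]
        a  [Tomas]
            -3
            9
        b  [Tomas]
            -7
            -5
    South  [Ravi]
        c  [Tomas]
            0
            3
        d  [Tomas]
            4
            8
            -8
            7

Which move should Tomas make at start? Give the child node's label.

South

a (Tomas): max(-3, 9) = 9
b (Tomas): max(-7, -5) = -5
North (Ravi): min(9, -5) = -5
c (Tomas): max(0, 3) = 3
d (Tomas): max(4, 8, -8, 7) = 8
South (Ravi): min(3, 8) = 3
start (Tomas): max(-5, 3) = 3
Tomas at start wants the highest of {North=-5, South=3}, so chooses South.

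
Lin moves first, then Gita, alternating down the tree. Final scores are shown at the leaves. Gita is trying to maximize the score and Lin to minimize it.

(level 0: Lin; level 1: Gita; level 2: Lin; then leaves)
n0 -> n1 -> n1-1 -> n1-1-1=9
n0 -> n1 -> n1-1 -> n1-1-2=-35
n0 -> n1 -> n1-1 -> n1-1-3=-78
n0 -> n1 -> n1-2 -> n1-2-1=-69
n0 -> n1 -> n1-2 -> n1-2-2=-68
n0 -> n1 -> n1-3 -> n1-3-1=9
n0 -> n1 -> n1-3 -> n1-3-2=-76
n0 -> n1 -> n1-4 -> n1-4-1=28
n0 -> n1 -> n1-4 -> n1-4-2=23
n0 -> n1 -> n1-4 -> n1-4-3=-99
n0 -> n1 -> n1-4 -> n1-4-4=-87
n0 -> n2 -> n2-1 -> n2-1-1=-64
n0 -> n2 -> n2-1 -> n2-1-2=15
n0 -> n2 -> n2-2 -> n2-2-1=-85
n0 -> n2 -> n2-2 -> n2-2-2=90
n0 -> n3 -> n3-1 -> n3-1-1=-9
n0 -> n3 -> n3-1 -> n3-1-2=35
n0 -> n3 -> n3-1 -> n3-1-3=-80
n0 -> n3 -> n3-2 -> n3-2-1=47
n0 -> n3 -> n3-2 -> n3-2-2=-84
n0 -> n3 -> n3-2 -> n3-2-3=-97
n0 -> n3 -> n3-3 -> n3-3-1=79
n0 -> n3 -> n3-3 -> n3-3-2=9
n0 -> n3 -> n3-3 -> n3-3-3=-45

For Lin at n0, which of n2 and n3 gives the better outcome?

n2-1 (Lin): min(-64, 15) = -64
n2-2 (Lin): min(-85, 90) = -85
n2 (Gita): max(-64, -85) = -64
n3-1 (Lin): min(-9, 35, -80) = -80
n3-2 (Lin): min(47, -84, -97) = -97
n3-3 (Lin): min(79, 9, -45) = -45
n3 (Gita): max(-80, -97, -45) = -45
Lin prefers the lower value; n2=-64, n3=-45. n2 is better since -64 < -45.

n2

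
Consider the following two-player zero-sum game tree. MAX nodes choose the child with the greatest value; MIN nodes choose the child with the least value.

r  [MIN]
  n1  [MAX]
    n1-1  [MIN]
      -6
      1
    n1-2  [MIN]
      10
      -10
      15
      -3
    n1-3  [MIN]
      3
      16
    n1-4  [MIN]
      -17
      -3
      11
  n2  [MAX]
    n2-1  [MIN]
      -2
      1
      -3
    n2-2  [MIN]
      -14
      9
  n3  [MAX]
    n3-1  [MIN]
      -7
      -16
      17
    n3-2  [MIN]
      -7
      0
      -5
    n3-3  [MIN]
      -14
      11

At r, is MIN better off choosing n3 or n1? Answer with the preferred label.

n3-1 (MIN): min(-7, -16, 17) = -16
n3-2 (MIN): min(-7, 0, -5) = -7
n3-3 (MIN): min(-14, 11) = -14
n3 (MAX): max(-16, -7, -14) = -7
n1-1 (MIN): min(-6, 1) = -6
n1-2 (MIN): min(10, -10, 15, -3) = -10
n1-3 (MIN): min(3, 16) = 3
n1-4 (MIN): min(-17, -3, 11) = -17
n1 (MAX): max(-6, -10, 3, -17) = 3
MIN prefers the lower value; n3=-7, n1=3. n3 is better since -7 < 3.

n3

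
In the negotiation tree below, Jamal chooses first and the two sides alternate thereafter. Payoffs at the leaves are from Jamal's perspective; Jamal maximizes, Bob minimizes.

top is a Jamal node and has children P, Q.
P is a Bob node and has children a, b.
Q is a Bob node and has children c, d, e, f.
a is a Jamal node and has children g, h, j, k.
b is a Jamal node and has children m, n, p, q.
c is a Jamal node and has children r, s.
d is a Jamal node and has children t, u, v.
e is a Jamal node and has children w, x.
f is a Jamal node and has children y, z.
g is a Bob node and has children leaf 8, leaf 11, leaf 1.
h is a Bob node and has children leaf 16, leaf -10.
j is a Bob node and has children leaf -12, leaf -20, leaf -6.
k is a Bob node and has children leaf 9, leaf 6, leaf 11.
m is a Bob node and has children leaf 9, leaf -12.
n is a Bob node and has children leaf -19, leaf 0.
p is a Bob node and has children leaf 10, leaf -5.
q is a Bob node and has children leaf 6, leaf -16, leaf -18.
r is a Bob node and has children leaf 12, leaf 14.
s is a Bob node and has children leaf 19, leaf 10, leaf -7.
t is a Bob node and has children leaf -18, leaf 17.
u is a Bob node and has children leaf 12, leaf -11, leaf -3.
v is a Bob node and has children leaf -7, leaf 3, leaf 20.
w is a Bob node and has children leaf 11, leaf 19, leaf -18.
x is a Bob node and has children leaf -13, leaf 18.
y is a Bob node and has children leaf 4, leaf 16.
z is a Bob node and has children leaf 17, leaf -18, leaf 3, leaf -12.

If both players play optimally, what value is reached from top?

g (Bob): min(8, 11, 1) = 1
h (Bob): min(16, -10) = -10
j (Bob): min(-12, -20, -6) = -20
k (Bob): min(9, 6, 11) = 6
a (Jamal): max(1, -10, -20, 6) = 6
m (Bob): min(9, -12) = -12
n (Bob): min(-19, 0) = -19
p (Bob): min(10, -5) = -5
q (Bob): min(6, -16, -18) = -18
b (Jamal): max(-12, -19, -5, -18) = -5
P (Bob): min(6, -5) = -5
r (Bob): min(12, 14) = 12
s (Bob): min(19, 10, -7) = -7
c (Jamal): max(12, -7) = 12
t (Bob): min(-18, 17) = -18
u (Bob): min(12, -11, -3) = -11
v (Bob): min(-7, 3, 20) = -7
d (Jamal): max(-18, -11, -7) = -7
w (Bob): min(11, 19, -18) = -18
x (Bob): min(-13, 18) = -13
e (Jamal): max(-18, -13) = -13
y (Bob): min(4, 16) = 4
z (Bob): min(17, -18, 3, -12) = -18
f (Jamal): max(4, -18) = 4
Q (Bob): min(12, -7, -13, 4) = -13
top (Jamal): max(-5, -13) = -5

-5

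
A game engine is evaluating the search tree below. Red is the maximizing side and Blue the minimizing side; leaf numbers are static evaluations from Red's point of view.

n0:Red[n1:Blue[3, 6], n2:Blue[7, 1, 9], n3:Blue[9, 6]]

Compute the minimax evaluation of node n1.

3

n1 (Blue): min(3, 6) = 3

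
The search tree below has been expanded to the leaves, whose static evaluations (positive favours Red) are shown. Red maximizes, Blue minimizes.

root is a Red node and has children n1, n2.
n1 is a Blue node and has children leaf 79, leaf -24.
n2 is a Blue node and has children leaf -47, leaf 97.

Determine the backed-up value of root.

-24

n1 (Blue): min(79, -24) = -24
n2 (Blue): min(-47, 97) = -47
root (Red): max(-24, -47) = -24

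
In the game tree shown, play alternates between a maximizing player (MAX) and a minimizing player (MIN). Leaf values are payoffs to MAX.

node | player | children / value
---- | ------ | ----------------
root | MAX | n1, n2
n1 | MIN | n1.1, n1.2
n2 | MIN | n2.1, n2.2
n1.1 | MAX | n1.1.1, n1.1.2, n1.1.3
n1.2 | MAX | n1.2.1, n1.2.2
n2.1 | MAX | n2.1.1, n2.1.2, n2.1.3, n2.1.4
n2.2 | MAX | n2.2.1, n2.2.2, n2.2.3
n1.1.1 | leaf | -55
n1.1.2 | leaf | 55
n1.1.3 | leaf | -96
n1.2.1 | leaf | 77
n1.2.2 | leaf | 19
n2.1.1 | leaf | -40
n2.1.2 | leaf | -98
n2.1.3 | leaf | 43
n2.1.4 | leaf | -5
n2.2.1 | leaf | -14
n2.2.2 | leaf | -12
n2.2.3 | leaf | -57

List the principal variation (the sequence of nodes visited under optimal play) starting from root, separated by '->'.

root -> n1 -> n1.1 -> n1.1.2

n1.1 (MAX): max(-55, 55, -96) = 55
n1.2 (MAX): max(77, 19) = 77
n1 (MIN): min(55, 77) = 55
n2.1 (MAX): max(-40, -98, 43, -5) = 43
n2.2 (MAX): max(-14, -12, -57) = -12
n2 (MIN): min(43, -12) = -12
root (MAX): max(55, -12) = 55
At root, MAX picks n1 (highest: 55).
At n1, MIN picks n1.1 (lowest: 55).
At n1.1, MAX picks n1.1.2 (highest: 55).
Terminal value 55.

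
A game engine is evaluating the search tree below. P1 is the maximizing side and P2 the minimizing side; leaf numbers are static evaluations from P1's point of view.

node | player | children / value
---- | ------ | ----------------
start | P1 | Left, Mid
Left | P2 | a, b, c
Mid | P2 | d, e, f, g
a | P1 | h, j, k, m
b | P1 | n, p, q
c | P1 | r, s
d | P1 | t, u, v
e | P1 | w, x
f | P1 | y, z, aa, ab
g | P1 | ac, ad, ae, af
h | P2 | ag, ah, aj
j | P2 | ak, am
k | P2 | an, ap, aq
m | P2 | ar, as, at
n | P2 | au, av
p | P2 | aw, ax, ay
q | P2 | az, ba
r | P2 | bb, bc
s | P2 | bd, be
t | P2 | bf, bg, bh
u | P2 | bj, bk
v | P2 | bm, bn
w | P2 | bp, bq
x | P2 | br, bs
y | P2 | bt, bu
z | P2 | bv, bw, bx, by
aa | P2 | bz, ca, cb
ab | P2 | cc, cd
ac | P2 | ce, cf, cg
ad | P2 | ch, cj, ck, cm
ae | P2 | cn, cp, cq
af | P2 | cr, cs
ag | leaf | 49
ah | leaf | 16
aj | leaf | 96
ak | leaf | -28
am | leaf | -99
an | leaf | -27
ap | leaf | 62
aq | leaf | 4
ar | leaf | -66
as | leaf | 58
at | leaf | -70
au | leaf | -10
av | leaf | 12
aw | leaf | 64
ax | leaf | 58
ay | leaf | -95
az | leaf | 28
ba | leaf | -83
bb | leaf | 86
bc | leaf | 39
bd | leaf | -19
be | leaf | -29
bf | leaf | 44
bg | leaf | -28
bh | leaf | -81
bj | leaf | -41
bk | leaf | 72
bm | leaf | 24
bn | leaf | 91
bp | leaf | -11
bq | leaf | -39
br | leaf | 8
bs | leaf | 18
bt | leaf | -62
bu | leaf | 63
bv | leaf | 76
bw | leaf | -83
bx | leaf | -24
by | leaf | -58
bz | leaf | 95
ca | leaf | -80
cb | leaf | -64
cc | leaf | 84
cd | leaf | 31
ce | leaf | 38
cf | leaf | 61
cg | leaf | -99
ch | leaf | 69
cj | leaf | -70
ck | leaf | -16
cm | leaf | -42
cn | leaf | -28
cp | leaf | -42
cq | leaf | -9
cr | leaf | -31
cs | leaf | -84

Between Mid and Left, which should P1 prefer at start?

Left

t (P2): min(44, -28, -81) = -81
u (P2): min(-41, 72) = -41
v (P2): min(24, 91) = 24
d (P1): max(-81, -41, 24) = 24
w (P2): min(-11, -39) = -39
x (P2): min(8, 18) = 8
e (P1): max(-39, 8) = 8
y (P2): min(-62, 63) = -62
z (P2): min(76, -83, -24, -58) = -83
aa (P2): min(95, -80, -64) = -80
ab (P2): min(84, 31) = 31
f (P1): max(-62, -83, -80, 31) = 31
ac (P2): min(38, 61, -99) = -99
ad (P2): min(69, -70, -16, -42) = -70
ae (P2): min(-28, -42, -9) = -42
af (P2): min(-31, -84) = -84
g (P1): max(-99, -70, -42, -84) = -42
Mid (P2): min(24, 8, 31, -42) = -42
h (P2): min(49, 16, 96) = 16
j (P2): min(-28, -99) = -99
k (P2): min(-27, 62, 4) = -27
m (P2): min(-66, 58, -70) = -70
a (P1): max(16, -99, -27, -70) = 16
n (P2): min(-10, 12) = -10
p (P2): min(64, 58, -95) = -95
q (P2): min(28, -83) = -83
b (P1): max(-10, -95, -83) = -10
r (P2): min(86, 39) = 39
s (P2): min(-19, -29) = -29
c (P1): max(39, -29) = 39
Left (P2): min(16, -10, 39) = -10
P1 prefers the higher value; Mid=-42, Left=-10. Left is better since -10 > -42.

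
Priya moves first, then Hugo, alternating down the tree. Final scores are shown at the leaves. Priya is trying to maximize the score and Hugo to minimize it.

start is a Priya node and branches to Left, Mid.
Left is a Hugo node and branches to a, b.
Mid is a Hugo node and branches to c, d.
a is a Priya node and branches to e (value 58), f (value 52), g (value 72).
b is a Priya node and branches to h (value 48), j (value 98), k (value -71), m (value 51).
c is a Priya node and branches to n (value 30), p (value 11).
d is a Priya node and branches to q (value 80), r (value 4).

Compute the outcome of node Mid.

c (Priya): max(30, 11) = 30
d (Priya): max(80, 4) = 80
Mid (Hugo): min(30, 80) = 30

30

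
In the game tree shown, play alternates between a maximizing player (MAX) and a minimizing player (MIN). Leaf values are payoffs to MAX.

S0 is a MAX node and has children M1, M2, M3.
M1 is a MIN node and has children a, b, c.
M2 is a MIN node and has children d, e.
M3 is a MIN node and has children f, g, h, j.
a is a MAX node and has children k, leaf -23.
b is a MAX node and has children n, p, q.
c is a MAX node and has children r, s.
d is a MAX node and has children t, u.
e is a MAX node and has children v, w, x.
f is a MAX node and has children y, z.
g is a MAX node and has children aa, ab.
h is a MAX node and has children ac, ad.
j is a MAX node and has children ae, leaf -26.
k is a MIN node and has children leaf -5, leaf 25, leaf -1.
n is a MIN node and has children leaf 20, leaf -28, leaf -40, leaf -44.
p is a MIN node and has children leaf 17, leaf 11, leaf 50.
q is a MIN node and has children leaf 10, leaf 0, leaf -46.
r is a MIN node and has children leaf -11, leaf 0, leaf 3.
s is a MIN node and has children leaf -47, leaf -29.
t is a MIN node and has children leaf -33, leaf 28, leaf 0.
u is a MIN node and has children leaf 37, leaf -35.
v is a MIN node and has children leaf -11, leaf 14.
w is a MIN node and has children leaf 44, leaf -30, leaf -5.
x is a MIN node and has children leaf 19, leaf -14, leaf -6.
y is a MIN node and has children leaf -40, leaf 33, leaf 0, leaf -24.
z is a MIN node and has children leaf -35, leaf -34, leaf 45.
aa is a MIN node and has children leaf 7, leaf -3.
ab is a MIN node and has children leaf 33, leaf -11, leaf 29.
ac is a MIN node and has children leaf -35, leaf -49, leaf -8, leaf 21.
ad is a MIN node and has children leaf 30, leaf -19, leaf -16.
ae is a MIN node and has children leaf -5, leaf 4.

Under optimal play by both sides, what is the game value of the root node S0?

-11

k (MIN): min(-5, 25, -1) = -5
a (MAX): max(-5, -23) = -5
n (MIN): min(20, -28, -40, -44) = -44
p (MIN): min(17, 11, 50) = 11
q (MIN): min(10, 0, -46) = -46
b (MAX): max(-44, 11, -46) = 11
r (MIN): min(-11, 0, 3) = -11
s (MIN): min(-47, -29) = -47
c (MAX): max(-11, -47) = -11
M1 (MIN): min(-5, 11, -11) = -11
t (MIN): min(-33, 28, 0) = -33
u (MIN): min(37, -35) = -35
d (MAX): max(-33, -35) = -33
v (MIN): min(-11, 14) = -11
w (MIN): min(44, -30, -5) = -30
x (MIN): min(19, -14, -6) = -14
e (MAX): max(-11, -30, -14) = -11
M2 (MIN): min(-33, -11) = -33
y (MIN): min(-40, 33, 0, -24) = -40
z (MIN): min(-35, -34, 45) = -35
f (MAX): max(-40, -35) = -35
aa (MIN): min(7, -3) = -3
ab (MIN): min(33, -11, 29) = -11
g (MAX): max(-3, -11) = -3
ac (MIN): min(-35, -49, -8, 21) = -49
ad (MIN): min(30, -19, -16) = -19
h (MAX): max(-49, -19) = -19
ae (MIN): min(-5, 4) = -5
j (MAX): max(-5, -26) = -5
M3 (MIN): min(-35, -3, -19, -5) = -35
S0 (MAX): max(-11, -33, -35) = -11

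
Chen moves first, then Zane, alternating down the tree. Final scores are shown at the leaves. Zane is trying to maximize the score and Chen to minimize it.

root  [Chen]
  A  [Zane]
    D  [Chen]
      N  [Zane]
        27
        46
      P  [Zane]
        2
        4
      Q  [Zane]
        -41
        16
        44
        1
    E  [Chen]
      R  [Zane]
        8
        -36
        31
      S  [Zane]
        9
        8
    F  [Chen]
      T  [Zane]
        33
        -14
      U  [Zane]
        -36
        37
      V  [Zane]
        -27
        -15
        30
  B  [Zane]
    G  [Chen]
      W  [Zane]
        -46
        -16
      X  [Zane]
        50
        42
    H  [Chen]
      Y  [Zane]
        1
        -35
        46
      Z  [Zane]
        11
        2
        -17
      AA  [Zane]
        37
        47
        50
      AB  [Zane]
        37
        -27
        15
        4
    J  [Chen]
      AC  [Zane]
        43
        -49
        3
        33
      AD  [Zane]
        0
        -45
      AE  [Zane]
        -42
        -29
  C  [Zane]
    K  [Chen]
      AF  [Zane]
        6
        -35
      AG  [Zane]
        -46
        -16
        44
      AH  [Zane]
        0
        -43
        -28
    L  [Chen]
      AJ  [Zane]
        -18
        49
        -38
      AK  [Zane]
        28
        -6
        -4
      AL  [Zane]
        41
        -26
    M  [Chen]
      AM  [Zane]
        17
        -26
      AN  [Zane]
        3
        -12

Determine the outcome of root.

N (Zane): max(27, 46) = 46
P (Zane): max(2, 4) = 4
Q (Zane): max(-41, 16, 44, 1) = 44
D (Chen): min(46, 4, 44) = 4
R (Zane): max(8, -36, 31) = 31
S (Zane): max(9, 8) = 9
E (Chen): min(31, 9) = 9
T (Zane): max(33, -14) = 33
U (Zane): max(-36, 37) = 37
V (Zane): max(-27, -15, 30) = 30
F (Chen): min(33, 37, 30) = 30
A (Zane): max(4, 9, 30) = 30
W (Zane): max(-46, -16) = -16
X (Zane): max(50, 42) = 50
G (Chen): min(-16, 50) = -16
Y (Zane): max(1, -35, 46) = 46
Z (Zane): max(11, 2, -17) = 11
AA (Zane): max(37, 47, 50) = 50
AB (Zane): max(37, -27, 15, 4) = 37
H (Chen): min(46, 11, 50, 37) = 11
AC (Zane): max(43, -49, 3, 33) = 43
AD (Zane): max(0, -45) = 0
AE (Zane): max(-42, -29) = -29
J (Chen): min(43, 0, -29) = -29
B (Zane): max(-16, 11, -29) = 11
AF (Zane): max(6, -35) = 6
AG (Zane): max(-46, -16, 44) = 44
AH (Zane): max(0, -43, -28) = 0
K (Chen): min(6, 44, 0) = 0
AJ (Zane): max(-18, 49, -38) = 49
AK (Zane): max(28, -6, -4) = 28
AL (Zane): max(41, -26) = 41
L (Chen): min(49, 28, 41) = 28
AM (Zane): max(17, -26) = 17
AN (Zane): max(3, -12) = 3
M (Chen): min(17, 3) = 3
C (Zane): max(0, 28, 3) = 28
root (Chen): min(30, 11, 28) = 11

11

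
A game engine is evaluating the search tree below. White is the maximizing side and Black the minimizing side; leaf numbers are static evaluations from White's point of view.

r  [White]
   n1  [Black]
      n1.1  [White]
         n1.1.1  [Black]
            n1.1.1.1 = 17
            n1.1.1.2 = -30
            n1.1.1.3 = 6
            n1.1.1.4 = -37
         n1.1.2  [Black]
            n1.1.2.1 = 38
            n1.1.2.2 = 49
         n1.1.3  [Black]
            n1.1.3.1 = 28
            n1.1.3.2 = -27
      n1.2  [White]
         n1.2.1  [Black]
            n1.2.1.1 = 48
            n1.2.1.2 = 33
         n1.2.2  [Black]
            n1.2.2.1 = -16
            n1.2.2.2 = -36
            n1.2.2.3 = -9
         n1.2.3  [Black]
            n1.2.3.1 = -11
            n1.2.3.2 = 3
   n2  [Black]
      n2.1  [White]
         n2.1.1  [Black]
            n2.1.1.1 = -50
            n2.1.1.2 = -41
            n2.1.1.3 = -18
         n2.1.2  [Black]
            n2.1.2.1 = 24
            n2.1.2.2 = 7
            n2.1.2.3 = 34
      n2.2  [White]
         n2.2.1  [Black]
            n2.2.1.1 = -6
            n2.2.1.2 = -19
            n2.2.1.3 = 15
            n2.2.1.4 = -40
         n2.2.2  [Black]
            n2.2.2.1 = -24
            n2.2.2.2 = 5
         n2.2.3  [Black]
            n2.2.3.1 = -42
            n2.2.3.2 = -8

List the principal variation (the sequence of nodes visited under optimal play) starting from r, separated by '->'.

n1.1.1 (Black): min(17, -30, 6, -37) = -37
n1.1.2 (Black): min(38, 49) = 38
n1.1.3 (Black): min(28, -27) = -27
n1.1 (White): max(-37, 38, -27) = 38
n1.2.1 (Black): min(48, 33) = 33
n1.2.2 (Black): min(-16, -36, -9) = -36
n1.2.3 (Black): min(-11, 3) = -11
n1.2 (White): max(33, -36, -11) = 33
n1 (Black): min(38, 33) = 33
n2.1.1 (Black): min(-50, -41, -18) = -50
n2.1.2 (Black): min(24, 7, 34) = 7
n2.1 (White): max(-50, 7) = 7
n2.2.1 (Black): min(-6, -19, 15, -40) = -40
n2.2.2 (Black): min(-24, 5) = -24
n2.2.3 (Black): min(-42, -8) = -42
n2.2 (White): max(-40, -24, -42) = -24
n2 (Black): min(7, -24) = -24
r (White): max(33, -24) = 33
At r, White picks n1 (highest: 33).
At n1, Black picks n1.2 (lowest: 33).
At n1.2, White picks n1.2.1 (highest: 33).
At n1.2.1, Black picks n1.2.1.2 (lowest: 33).
Terminal value 33.

r -> n1 -> n1.2 -> n1.2.1 -> n1.2.1.2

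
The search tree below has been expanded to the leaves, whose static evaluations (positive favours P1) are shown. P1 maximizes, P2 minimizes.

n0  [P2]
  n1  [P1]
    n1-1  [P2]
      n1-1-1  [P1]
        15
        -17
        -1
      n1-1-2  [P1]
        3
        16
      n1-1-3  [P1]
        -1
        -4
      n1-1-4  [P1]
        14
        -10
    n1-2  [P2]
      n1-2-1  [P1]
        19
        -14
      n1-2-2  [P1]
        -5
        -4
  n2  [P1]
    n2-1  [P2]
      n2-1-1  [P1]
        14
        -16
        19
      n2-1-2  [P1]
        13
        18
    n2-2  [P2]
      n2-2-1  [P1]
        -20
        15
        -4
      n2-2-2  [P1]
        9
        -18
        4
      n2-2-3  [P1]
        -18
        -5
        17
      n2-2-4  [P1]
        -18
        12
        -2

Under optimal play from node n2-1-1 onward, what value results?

19

n2-1-1 (P1): max(14, -16, 19) = 19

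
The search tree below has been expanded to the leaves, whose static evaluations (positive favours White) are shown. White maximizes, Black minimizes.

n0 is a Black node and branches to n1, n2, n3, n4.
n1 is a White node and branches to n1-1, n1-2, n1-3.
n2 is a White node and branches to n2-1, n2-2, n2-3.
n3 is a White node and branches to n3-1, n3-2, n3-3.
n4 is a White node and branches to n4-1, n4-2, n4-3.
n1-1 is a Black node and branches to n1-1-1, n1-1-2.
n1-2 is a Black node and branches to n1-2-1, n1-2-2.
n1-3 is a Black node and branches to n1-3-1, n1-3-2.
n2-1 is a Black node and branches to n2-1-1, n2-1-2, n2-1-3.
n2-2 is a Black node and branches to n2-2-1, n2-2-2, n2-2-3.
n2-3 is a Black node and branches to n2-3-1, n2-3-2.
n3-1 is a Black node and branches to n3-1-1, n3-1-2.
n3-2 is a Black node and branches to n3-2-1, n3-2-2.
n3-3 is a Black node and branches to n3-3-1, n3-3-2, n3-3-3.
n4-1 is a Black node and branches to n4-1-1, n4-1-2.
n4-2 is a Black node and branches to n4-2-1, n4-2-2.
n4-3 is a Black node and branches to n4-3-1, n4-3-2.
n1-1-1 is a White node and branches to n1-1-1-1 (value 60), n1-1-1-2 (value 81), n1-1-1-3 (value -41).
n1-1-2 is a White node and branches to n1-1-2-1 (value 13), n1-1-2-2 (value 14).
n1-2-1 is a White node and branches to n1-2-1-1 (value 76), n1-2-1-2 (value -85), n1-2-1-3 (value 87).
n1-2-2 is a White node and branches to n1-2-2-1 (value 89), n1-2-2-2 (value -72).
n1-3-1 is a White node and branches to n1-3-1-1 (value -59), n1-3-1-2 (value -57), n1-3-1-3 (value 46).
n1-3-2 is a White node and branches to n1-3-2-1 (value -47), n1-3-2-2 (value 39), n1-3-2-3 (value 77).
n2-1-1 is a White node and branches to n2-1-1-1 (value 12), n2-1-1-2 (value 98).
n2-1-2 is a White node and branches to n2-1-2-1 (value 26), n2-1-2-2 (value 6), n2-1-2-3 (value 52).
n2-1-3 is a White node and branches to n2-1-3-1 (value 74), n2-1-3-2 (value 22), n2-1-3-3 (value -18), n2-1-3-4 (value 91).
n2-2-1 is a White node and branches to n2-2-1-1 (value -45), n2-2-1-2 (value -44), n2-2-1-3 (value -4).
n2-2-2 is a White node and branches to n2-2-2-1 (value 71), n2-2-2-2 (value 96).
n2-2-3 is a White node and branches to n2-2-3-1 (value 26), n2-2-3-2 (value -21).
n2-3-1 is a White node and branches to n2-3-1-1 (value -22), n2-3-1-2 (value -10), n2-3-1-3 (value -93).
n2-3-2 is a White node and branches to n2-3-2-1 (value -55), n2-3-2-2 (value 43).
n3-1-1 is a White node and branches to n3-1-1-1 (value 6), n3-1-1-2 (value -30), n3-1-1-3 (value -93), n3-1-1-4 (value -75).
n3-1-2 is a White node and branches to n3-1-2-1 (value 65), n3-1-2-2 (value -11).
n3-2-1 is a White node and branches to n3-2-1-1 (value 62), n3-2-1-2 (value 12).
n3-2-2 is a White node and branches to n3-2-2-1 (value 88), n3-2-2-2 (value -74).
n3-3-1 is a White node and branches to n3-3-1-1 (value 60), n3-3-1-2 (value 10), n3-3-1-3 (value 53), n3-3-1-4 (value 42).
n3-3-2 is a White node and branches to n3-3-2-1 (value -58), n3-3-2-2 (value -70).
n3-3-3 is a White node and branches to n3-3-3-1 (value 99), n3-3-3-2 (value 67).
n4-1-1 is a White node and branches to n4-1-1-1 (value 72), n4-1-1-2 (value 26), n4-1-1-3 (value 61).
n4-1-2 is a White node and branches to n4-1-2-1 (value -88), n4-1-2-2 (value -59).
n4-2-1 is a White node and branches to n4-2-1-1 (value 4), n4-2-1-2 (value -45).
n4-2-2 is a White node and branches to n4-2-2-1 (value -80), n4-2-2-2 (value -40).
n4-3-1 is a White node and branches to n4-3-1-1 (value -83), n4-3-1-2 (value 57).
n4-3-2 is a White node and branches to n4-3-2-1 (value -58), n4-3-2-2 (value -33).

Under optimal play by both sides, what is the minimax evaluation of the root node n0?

-33

n1-1-1 (White): max(60, 81, -41) = 81
n1-1-2 (White): max(13, 14) = 14
n1-1 (Black): min(81, 14) = 14
n1-2-1 (White): max(76, -85, 87) = 87
n1-2-2 (White): max(89, -72) = 89
n1-2 (Black): min(87, 89) = 87
n1-3-1 (White): max(-59, -57, 46) = 46
n1-3-2 (White): max(-47, 39, 77) = 77
n1-3 (Black): min(46, 77) = 46
n1 (White): max(14, 87, 46) = 87
n2-1-1 (White): max(12, 98) = 98
n2-1-2 (White): max(26, 6, 52) = 52
n2-1-3 (White): max(74, 22, -18, 91) = 91
n2-1 (Black): min(98, 52, 91) = 52
n2-2-1 (White): max(-45, -44, -4) = -4
n2-2-2 (White): max(71, 96) = 96
n2-2-3 (White): max(26, -21) = 26
n2-2 (Black): min(-4, 96, 26) = -4
n2-3-1 (White): max(-22, -10, -93) = -10
n2-3-2 (White): max(-55, 43) = 43
n2-3 (Black): min(-10, 43) = -10
n2 (White): max(52, -4, -10) = 52
n3-1-1 (White): max(6, -30, -93, -75) = 6
n3-1-2 (White): max(65, -11) = 65
n3-1 (Black): min(6, 65) = 6
n3-2-1 (White): max(62, 12) = 62
n3-2-2 (White): max(88, -74) = 88
n3-2 (Black): min(62, 88) = 62
n3-3-1 (White): max(60, 10, 53, 42) = 60
n3-3-2 (White): max(-58, -70) = -58
n3-3-3 (White): max(99, 67) = 99
n3-3 (Black): min(60, -58, 99) = -58
n3 (White): max(6, 62, -58) = 62
n4-1-1 (White): max(72, 26, 61) = 72
n4-1-2 (White): max(-88, -59) = -59
n4-1 (Black): min(72, -59) = -59
n4-2-1 (White): max(4, -45) = 4
n4-2-2 (White): max(-80, -40) = -40
n4-2 (Black): min(4, -40) = -40
n4-3-1 (White): max(-83, 57) = 57
n4-3-2 (White): max(-58, -33) = -33
n4-3 (Black): min(57, -33) = -33
n4 (White): max(-59, -40, -33) = -33
n0 (Black): min(87, 52, 62, -33) = -33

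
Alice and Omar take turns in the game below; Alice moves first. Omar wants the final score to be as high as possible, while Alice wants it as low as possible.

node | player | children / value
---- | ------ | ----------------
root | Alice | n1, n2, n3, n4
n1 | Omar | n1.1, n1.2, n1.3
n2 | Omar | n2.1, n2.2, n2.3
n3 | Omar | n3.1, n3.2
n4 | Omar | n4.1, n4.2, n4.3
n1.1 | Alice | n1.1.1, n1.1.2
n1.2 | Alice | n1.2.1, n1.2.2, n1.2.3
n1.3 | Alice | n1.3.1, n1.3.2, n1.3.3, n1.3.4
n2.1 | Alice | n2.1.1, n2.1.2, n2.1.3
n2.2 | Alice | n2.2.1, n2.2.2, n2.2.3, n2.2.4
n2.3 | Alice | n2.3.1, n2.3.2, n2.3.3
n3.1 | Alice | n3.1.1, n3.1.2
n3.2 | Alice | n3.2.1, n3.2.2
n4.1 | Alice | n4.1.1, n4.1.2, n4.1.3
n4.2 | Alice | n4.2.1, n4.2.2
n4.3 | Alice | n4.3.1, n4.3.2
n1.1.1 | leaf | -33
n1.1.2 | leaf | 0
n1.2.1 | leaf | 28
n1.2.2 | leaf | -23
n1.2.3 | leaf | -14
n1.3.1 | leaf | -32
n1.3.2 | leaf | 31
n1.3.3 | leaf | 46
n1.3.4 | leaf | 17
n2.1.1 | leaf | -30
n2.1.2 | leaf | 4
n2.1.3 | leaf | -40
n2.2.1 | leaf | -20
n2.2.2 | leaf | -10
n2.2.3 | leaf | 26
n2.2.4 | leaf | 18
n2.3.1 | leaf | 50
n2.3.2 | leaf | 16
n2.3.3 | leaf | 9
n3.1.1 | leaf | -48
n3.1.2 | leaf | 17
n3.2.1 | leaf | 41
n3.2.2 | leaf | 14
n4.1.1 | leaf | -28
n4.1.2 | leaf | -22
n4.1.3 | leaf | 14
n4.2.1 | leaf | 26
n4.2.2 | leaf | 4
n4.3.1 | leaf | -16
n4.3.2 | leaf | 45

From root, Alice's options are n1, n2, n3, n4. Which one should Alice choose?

n1

n1.1 (Alice): min(-33, 0) = -33
n1.2 (Alice): min(28, -23, -14) = -23
n1.3 (Alice): min(-32, 31, 46, 17) = -32
n1 (Omar): max(-33, -23, -32) = -23
n2.1 (Alice): min(-30, 4, -40) = -40
n2.2 (Alice): min(-20, -10, 26, 18) = -20
n2.3 (Alice): min(50, 16, 9) = 9
n2 (Omar): max(-40, -20, 9) = 9
n3.1 (Alice): min(-48, 17) = -48
n3.2 (Alice): min(41, 14) = 14
n3 (Omar): max(-48, 14) = 14
n4.1 (Alice): min(-28, -22, 14) = -28
n4.2 (Alice): min(26, 4) = 4
n4.3 (Alice): min(-16, 45) = -16
n4 (Omar): max(-28, 4, -16) = 4
root (Alice): min(-23, 9, 14, 4) = -23
Alice at root wants the lowest of {n1=-23, n2=9, n3=14, n4=4}, so chooses n1.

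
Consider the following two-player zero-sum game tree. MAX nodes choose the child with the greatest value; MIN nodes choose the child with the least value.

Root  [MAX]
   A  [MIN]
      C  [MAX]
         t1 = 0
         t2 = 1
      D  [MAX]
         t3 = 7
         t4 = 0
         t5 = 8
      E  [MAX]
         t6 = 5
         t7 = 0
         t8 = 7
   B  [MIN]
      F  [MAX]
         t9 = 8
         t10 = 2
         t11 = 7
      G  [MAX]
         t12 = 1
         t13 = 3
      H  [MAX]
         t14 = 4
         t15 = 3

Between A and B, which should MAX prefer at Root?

C (MAX): max(0, 1) = 1
D (MAX): max(7, 0, 8) = 8
E (MAX): max(5, 0, 7) = 7
A (MIN): min(1, 8, 7) = 1
F (MAX): max(8, 2, 7) = 8
G (MAX): max(1, 3) = 3
H (MAX): max(4, 3) = 4
B (MIN): min(8, 3, 4) = 3
MAX prefers the higher value; A=1, B=3. B is better since 3 > 1.

B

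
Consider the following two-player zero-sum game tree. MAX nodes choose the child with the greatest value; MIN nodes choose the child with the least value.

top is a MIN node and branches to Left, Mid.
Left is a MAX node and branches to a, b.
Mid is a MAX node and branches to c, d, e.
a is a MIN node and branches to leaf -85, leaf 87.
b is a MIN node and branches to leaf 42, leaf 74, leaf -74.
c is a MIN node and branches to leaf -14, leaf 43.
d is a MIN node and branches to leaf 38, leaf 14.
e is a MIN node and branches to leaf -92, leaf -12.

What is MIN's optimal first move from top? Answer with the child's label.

a (MIN): min(-85, 87) = -85
b (MIN): min(42, 74, -74) = -74
Left (MAX): max(-85, -74) = -74
c (MIN): min(-14, 43) = -14
d (MIN): min(38, 14) = 14
e (MIN): min(-92, -12) = -92
Mid (MAX): max(-14, 14, -92) = 14
top (MIN): min(-74, 14) = -74
MIN at top wants the lowest of {Left=-74, Mid=14}, so chooses Left.

Left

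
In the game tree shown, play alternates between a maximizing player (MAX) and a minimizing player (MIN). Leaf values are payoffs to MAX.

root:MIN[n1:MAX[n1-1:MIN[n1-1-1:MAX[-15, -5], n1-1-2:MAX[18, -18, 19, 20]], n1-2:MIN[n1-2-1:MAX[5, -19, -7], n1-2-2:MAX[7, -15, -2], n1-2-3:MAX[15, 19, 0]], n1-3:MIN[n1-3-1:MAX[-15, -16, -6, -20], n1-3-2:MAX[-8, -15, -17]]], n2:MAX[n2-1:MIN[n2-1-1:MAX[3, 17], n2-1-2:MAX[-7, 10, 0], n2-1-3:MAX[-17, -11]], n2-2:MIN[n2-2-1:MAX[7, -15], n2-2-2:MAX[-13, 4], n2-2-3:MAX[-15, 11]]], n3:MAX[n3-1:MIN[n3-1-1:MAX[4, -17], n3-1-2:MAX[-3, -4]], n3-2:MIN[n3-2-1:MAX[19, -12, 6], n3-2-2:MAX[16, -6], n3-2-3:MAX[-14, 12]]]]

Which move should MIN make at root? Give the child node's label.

n2

n1-1-1 (MAX): max(-15, -5) = -5
n1-1-2 (MAX): max(18, -18, 19, 20) = 20
n1-1 (MIN): min(-5, 20) = -5
n1-2-1 (MAX): max(5, -19, -7) = 5
n1-2-2 (MAX): max(7, -15, -2) = 7
n1-2-3 (MAX): max(15, 19, 0) = 19
n1-2 (MIN): min(5, 7, 19) = 5
n1-3-1 (MAX): max(-15, -16, -6, -20) = -6
n1-3-2 (MAX): max(-8, -15, -17) = -8
n1-3 (MIN): min(-6, -8) = -8
n1 (MAX): max(-5, 5, -8) = 5
n2-1-1 (MAX): max(3, 17) = 17
n2-1-2 (MAX): max(-7, 10, 0) = 10
n2-1-3 (MAX): max(-17, -11) = -11
n2-1 (MIN): min(17, 10, -11) = -11
n2-2-1 (MAX): max(7, -15) = 7
n2-2-2 (MAX): max(-13, 4) = 4
n2-2-3 (MAX): max(-15, 11) = 11
n2-2 (MIN): min(7, 4, 11) = 4
n2 (MAX): max(-11, 4) = 4
n3-1-1 (MAX): max(4, -17) = 4
n3-1-2 (MAX): max(-3, -4) = -3
n3-1 (MIN): min(4, -3) = -3
n3-2-1 (MAX): max(19, -12, 6) = 19
n3-2-2 (MAX): max(16, -6) = 16
n3-2-3 (MAX): max(-14, 12) = 12
n3-2 (MIN): min(19, 16, 12) = 12
n3 (MAX): max(-3, 12) = 12
root (MIN): min(5, 4, 12) = 4
MIN at root wants the lowest of {n1=5, n2=4, n3=12}, so chooses n2.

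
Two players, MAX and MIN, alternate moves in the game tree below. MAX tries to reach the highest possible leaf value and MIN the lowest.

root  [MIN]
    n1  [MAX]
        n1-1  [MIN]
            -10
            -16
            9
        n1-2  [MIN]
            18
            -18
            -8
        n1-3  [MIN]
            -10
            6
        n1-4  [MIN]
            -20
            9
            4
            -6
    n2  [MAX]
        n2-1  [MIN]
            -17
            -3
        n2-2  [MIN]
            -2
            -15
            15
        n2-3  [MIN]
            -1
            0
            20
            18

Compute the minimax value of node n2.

n2-1 (MIN): min(-17, -3) = -17
n2-2 (MIN): min(-2, -15, 15) = -15
n2-3 (MIN): min(-1, 0, 20, 18) = -1
n2 (MAX): max(-17, -15, -1) = -1

-1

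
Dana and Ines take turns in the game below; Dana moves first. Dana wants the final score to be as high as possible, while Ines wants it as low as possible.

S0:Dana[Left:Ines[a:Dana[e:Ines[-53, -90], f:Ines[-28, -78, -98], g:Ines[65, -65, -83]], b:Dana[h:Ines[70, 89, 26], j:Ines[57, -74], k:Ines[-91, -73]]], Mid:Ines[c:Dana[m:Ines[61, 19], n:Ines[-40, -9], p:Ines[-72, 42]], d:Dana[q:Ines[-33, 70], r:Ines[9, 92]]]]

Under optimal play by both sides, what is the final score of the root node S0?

e (Ines): min(-53, -90) = -90
f (Ines): min(-28, -78, -98) = -98
g (Ines): min(65, -65, -83) = -83
a (Dana): max(-90, -98, -83) = -83
h (Ines): min(70, 89, 26) = 26
j (Ines): min(57, -74) = -74
k (Ines): min(-91, -73) = -91
b (Dana): max(26, -74, -91) = 26
Left (Ines): min(-83, 26) = -83
m (Ines): min(61, 19) = 19
n (Ines): min(-40, -9) = -40
p (Ines): min(-72, 42) = -72
c (Dana): max(19, -40, -72) = 19
q (Ines): min(-33, 70) = -33
r (Ines): min(9, 92) = 9
d (Dana): max(-33, 9) = 9
Mid (Ines): min(19, 9) = 9
S0 (Dana): max(-83, 9) = 9

9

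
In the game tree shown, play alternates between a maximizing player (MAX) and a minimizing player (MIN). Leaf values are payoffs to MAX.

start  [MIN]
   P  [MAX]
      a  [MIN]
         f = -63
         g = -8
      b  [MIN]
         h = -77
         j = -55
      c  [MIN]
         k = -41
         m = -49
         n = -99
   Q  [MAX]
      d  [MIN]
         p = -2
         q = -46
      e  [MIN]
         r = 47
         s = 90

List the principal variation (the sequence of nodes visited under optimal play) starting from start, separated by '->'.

start -> P -> a -> f

a (MIN): min(-63, -8) = -63
b (MIN): min(-77, -55) = -77
c (MIN): min(-41, -49, -99) = -99
P (MAX): max(-63, -77, -99) = -63
d (MIN): min(-2, -46) = -46
e (MIN): min(47, 90) = 47
Q (MAX): max(-46, 47) = 47
start (MIN): min(-63, 47) = -63
At start, MIN picks P (lowest: -63).
At P, MAX picks a (highest: -63).
At a, MIN picks f (lowest: -63).
Terminal value -63.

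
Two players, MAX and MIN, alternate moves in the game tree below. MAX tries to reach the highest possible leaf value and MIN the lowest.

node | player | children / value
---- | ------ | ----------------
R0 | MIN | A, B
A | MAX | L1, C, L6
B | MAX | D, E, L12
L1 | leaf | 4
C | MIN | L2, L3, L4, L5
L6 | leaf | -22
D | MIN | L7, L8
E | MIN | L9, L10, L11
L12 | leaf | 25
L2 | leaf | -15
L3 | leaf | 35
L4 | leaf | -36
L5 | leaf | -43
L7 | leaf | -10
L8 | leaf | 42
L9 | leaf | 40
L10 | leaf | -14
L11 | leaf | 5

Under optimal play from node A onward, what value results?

4

C (MIN): min(-15, 35, -36, -43) = -43
A (MAX): max(4, -43, -22) = 4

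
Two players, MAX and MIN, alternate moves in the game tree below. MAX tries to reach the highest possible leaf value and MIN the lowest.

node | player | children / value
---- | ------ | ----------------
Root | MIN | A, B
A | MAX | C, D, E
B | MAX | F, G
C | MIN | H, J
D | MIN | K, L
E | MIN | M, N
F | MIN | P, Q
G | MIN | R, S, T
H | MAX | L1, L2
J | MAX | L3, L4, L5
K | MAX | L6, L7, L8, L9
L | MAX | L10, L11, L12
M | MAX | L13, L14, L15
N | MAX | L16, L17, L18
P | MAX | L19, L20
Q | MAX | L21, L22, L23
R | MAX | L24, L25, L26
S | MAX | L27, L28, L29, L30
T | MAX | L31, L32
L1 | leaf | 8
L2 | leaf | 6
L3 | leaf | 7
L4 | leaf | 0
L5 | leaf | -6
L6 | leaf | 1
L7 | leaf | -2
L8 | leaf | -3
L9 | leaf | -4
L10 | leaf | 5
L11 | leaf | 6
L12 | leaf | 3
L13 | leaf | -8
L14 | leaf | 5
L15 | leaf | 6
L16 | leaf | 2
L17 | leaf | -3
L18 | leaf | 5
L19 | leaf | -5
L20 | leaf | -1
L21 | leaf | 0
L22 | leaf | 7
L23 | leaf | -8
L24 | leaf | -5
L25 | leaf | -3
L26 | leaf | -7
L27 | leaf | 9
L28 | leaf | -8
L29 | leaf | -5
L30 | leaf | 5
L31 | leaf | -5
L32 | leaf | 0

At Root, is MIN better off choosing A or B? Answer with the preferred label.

H (MAX): max(8, 6) = 8
J (MAX): max(7, 0, -6) = 7
C (MIN): min(8, 7) = 7
K (MAX): max(1, -2, -3, -4) = 1
L (MAX): max(5, 6, 3) = 6
D (MIN): min(1, 6) = 1
M (MAX): max(-8, 5, 6) = 6
N (MAX): max(2, -3, 5) = 5
E (MIN): min(6, 5) = 5
A (MAX): max(7, 1, 5) = 7
P (MAX): max(-5, -1) = -1
Q (MAX): max(0, 7, -8) = 7
F (MIN): min(-1, 7) = -1
R (MAX): max(-5, -3, -7) = -3
S (MAX): max(9, -8, -5, 5) = 9
T (MAX): max(-5, 0) = 0
G (MIN): min(-3, 9, 0) = -3
B (MAX): max(-1, -3) = -1
MIN prefers the lower value; A=7, B=-1. B is better since -1 < 7.

B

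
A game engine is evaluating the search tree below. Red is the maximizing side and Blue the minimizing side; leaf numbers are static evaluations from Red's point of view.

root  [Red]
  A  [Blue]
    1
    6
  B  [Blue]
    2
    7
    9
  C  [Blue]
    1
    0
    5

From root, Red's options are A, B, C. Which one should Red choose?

A (Blue): min(1, 6) = 1
B (Blue): min(2, 7, 9) = 2
C (Blue): min(1, 0, 5) = 0
root (Red): max(1, 2, 0) = 2
Red at root wants the highest of {A=1, B=2, C=0}, so chooses B.

B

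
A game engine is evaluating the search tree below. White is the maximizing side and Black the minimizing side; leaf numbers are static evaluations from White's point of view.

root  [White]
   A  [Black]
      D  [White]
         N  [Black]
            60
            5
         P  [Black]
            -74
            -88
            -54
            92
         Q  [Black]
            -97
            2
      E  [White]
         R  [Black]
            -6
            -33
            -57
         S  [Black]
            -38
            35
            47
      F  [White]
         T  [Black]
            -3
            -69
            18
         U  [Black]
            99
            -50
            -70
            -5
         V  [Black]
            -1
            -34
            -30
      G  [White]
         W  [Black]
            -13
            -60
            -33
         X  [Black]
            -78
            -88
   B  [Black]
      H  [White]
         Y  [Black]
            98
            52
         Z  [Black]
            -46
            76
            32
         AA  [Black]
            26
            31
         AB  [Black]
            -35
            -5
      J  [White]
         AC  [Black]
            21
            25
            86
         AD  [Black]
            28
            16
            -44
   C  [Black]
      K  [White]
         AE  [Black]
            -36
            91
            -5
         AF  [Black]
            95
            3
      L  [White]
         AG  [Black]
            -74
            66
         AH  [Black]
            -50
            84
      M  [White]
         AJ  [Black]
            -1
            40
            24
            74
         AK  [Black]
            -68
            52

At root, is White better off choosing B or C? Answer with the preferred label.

B

Y (Black): min(98, 52) = 52
Z (Black): min(-46, 76, 32) = -46
AA (Black): min(26, 31) = 26
AB (Black): min(-35, -5) = -35
H (White): max(52, -46, 26, -35) = 52
AC (Black): min(21, 25, 86) = 21
AD (Black): min(28, 16, -44) = -44
J (White): max(21, -44) = 21
B (Black): min(52, 21) = 21
AE (Black): min(-36, 91, -5) = -36
AF (Black): min(95, 3) = 3
K (White): max(-36, 3) = 3
AG (Black): min(-74, 66) = -74
AH (Black): min(-50, 84) = -50
L (White): max(-74, -50) = -50
AJ (Black): min(-1, 40, 24, 74) = -1
AK (Black): min(-68, 52) = -68
M (White): max(-1, -68) = -1
C (Black): min(3, -50, -1) = -50
White prefers the higher value; B=21, C=-50. B is better since 21 > -50.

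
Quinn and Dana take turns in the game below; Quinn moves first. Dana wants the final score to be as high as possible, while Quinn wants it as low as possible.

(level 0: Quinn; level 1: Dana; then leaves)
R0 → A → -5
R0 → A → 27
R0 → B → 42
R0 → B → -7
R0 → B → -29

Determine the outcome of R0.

A (Dana): max(-5, 27) = 27
B (Dana): max(42, -7, -29) = 42
R0 (Quinn): min(27, 42) = 27

27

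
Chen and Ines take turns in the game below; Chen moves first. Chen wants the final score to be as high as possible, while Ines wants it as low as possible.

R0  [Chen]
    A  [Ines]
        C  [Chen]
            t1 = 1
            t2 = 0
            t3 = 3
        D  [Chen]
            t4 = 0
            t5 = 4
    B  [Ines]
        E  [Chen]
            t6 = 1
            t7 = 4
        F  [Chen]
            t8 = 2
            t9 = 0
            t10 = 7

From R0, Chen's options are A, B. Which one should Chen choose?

C (Chen): max(1, 0, 3) = 3
D (Chen): max(0, 4) = 4
A (Ines): min(3, 4) = 3
E (Chen): max(1, 4) = 4
F (Chen): max(2, 0, 7) = 7
B (Ines): min(4, 7) = 4
R0 (Chen): max(3, 4) = 4
Chen at R0 wants the highest of {A=3, B=4}, so chooses B.

B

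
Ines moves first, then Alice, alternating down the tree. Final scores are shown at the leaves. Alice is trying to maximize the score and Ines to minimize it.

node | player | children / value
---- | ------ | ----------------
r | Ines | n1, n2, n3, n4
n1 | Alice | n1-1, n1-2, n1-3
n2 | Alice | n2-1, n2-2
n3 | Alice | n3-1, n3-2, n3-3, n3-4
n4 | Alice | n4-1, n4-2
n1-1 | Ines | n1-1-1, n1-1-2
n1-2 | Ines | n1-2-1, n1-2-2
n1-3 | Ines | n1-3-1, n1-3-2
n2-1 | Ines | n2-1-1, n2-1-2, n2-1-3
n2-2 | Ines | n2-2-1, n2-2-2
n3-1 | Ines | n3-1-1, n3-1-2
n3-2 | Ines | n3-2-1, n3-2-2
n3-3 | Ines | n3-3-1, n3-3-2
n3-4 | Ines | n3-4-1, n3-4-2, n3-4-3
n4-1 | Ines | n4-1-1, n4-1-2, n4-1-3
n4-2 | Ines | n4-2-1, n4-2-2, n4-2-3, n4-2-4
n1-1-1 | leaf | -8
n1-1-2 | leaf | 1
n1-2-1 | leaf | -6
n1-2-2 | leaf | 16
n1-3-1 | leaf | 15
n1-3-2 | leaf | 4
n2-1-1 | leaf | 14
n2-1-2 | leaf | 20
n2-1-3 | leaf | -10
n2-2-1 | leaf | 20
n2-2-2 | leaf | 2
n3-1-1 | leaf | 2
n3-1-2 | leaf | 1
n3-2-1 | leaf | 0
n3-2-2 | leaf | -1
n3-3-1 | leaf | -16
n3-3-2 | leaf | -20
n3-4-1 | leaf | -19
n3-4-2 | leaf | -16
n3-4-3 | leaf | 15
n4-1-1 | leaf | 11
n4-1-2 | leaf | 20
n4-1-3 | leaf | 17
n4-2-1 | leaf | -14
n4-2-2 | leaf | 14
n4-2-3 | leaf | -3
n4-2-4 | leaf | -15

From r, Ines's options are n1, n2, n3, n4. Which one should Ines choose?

n1-1 (Ines): min(-8, 1) = -8
n1-2 (Ines): min(-6, 16) = -6
n1-3 (Ines): min(15, 4) = 4
n1 (Alice): max(-8, -6, 4) = 4
n2-1 (Ines): min(14, 20, -10) = -10
n2-2 (Ines): min(20, 2) = 2
n2 (Alice): max(-10, 2) = 2
n3-1 (Ines): min(2, 1) = 1
n3-2 (Ines): min(0, -1) = -1
n3-3 (Ines): min(-16, -20) = -20
n3-4 (Ines): min(-19, -16, 15) = -19
n3 (Alice): max(1, -1, -20, -19) = 1
n4-1 (Ines): min(11, 20, 17) = 11
n4-2 (Ines): min(-14, 14, -3, -15) = -15
n4 (Alice): max(11, -15) = 11
r (Ines): min(4, 2, 1, 11) = 1
Ines at r wants the lowest of {n1=4, n2=2, n3=1, n4=11}, so chooses n3.

n3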